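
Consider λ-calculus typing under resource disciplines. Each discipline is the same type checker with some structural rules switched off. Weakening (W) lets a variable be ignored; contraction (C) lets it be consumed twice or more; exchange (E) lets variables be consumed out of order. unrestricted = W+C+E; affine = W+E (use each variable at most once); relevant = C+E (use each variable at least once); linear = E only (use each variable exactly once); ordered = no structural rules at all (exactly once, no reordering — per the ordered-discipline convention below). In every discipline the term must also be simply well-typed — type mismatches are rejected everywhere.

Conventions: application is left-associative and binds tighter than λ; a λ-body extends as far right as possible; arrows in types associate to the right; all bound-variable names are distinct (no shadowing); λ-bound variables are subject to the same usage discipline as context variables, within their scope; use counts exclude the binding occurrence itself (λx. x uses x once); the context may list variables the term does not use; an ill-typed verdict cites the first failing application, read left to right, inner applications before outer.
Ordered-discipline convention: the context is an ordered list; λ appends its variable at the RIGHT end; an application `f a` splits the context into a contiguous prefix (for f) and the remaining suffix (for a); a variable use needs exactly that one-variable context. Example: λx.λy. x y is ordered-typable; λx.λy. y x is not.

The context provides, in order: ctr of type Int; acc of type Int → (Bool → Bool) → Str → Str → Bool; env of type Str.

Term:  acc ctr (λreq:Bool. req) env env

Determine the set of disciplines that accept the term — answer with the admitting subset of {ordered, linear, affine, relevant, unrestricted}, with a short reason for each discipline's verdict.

admitted in: relevant, unrestricted
variable uses: ctr: 1, acc: 1, env: 2, req (bound): 1
uses in reading order: acc, ctr, req, env, env
typing: ✓ — Bool
ordered ✗ (repeated use of env ×2)
linear ✗ (repeated use of env ×2)
affine ✗ (repeated use of env ×2)
relevant ✓ (ctr, acc, env, req: all used, weakening unneeded)
unrestricted ✓ (simply typable at Bool; W, C, E all held)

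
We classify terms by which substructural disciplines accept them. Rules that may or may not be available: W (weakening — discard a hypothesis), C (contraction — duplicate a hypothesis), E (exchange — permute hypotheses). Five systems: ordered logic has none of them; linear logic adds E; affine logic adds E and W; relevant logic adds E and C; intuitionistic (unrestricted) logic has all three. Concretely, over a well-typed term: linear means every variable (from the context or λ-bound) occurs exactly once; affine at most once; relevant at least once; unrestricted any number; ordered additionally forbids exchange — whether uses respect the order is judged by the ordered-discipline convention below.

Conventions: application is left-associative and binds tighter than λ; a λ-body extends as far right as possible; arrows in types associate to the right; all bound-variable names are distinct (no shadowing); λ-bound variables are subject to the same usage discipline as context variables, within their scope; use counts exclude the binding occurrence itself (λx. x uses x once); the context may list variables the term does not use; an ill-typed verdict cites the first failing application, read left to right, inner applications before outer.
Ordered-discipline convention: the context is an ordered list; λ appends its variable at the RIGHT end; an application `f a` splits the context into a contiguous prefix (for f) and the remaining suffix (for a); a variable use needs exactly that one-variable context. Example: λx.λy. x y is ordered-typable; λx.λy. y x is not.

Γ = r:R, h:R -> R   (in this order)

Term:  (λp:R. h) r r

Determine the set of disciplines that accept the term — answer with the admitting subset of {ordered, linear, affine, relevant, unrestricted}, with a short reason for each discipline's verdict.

admitted in: unrestricted
variable uses: r ×2; h ×1; p (λ-bound) ×0
uses in reading order: h, r, r
typing: well-typed — term : R
ordered: ✗, r ×2 used more than once (contraction); p never used (weakening)
linear: ✗, r ×2 used more than once (contraction); p never used (weakening)
affine: ✗, r ×2 used more than once (contraction)
relevant: ✗, p never used (weakening)
unrestricted: ✓, simply typable at R; W, C, E all held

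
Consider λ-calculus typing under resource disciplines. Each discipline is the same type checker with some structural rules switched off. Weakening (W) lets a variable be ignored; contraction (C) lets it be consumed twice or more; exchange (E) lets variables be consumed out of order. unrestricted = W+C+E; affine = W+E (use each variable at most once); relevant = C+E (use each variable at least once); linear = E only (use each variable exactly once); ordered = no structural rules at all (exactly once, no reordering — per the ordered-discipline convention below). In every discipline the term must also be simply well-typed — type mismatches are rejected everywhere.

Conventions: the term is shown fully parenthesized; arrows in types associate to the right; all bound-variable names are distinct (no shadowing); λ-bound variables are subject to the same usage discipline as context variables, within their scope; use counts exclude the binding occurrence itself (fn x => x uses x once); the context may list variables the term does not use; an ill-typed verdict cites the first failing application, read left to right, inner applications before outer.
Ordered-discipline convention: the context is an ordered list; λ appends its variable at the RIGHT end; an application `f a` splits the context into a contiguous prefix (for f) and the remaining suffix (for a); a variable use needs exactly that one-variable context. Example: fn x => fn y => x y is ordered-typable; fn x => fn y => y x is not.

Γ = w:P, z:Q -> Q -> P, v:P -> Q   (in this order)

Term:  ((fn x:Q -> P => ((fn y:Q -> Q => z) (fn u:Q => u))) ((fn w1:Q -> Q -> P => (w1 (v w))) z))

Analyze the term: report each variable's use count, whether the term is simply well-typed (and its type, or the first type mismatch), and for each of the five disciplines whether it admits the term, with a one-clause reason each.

use counts: w ×1; z ×2; v ×1; x [bound] ×0; y [bound] ×0; u [bound] ×1; w1 [bound] ×1
order of uses: z, u, w1, v, w, z
typing: well-typed — term : Q -> Q -> P
ordered: ✗, uses contraction: z ×2; x, y left unused
linear: ✗, uses contraction: z ×2; x, y left unused
affine: ✗, uses contraction: z ×2
relevant: ✗, x, y left unused
unrestricted: ✓, type-checks (Q -> Q -> P) and nothing is barred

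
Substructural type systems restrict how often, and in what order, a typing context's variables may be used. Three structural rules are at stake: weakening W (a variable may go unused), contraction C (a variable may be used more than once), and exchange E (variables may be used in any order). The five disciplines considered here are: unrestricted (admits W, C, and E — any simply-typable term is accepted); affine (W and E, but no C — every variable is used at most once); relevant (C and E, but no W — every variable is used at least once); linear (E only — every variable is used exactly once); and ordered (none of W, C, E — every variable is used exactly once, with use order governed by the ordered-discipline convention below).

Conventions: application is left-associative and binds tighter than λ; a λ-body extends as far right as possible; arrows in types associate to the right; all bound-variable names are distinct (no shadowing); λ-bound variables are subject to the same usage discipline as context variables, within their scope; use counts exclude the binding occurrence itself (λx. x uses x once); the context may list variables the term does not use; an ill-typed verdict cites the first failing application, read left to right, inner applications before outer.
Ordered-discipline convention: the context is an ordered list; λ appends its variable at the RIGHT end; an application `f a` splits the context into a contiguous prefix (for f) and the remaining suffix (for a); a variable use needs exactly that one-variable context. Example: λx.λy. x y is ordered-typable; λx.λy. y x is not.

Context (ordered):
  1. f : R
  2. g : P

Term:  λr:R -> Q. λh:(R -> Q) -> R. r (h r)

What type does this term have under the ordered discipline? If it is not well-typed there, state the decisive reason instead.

not well-typed under ordered — uses contraction: r ×2; unused: f, g — weakening required
counts: f ×0, g ×0, r (bound) ×2, h (bound) ×1
uses in reading order: r, h, r
typing: well-typed at (R -> Q) -> ((R -> Q) -> R) -> Q
all disciplines: ordered ✗, linear ✗, affine ✗, relevant ✗, unrestricted ✓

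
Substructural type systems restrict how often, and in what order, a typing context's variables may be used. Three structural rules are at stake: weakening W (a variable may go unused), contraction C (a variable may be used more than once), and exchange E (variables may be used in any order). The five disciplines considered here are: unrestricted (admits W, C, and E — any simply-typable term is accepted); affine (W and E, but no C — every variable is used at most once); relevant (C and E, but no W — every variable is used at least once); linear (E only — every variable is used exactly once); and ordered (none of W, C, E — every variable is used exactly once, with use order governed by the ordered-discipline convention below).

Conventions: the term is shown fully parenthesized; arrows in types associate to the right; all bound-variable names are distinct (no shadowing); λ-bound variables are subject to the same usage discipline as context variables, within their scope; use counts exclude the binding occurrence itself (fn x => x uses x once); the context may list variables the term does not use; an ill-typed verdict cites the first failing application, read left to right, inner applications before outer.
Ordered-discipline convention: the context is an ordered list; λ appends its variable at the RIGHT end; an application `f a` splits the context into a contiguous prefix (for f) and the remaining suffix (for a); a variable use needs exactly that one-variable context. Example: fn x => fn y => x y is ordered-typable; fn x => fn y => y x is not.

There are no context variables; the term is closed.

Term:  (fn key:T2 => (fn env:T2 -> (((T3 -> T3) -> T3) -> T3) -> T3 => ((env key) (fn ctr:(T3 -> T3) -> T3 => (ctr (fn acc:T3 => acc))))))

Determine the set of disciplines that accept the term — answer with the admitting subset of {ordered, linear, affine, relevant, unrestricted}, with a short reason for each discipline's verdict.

admitting disciplines: linear, affine, relevant, unrestricted
counts: key (bound): 1; env (bound): 1; ctr (bound): 1; acc (bound): 1
uses in reading order: env, key, ctr, acc
typing: well-typed — term : T2 -> (T2 -> (((T3 -> T3) -> T3) -> T3) -> T3) -> T3
ordered: ✗ — no contiguous prefix/suffix split fits env, key, ctr, acc
linear: ✓ — exactly-once usage across key, env, ctr, acc
affine: ✓ — no duplicate uses among key, env, ctr, acc
relevant: ✓ — at least one use each (key, env, ctr, acc)
unrestricted: ✓ — type-checks (T2 -> (T2 -> (((T3 -> T3) -> T3) -> T3) -> T3) -> T3) and nothing is barred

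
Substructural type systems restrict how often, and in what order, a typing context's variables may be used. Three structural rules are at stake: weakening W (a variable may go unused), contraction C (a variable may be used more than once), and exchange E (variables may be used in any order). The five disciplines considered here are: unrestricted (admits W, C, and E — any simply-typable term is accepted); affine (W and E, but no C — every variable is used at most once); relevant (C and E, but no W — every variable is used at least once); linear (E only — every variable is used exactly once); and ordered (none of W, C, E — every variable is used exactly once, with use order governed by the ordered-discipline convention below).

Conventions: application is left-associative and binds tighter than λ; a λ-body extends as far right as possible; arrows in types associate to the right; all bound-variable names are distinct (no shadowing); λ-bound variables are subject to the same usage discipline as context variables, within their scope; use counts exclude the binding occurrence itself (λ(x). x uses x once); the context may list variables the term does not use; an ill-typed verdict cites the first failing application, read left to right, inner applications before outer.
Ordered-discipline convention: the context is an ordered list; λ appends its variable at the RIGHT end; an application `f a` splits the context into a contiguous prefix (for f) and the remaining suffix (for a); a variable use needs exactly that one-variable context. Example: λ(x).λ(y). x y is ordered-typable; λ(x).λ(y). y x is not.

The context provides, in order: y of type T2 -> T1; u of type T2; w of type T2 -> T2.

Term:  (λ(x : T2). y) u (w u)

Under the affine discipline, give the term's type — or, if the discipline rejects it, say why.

not well-typed under affine — repeated use of u ×2
counts: y: 1×, u: 2×, w: 1×, x (bound): 0×
use order (left to right): y, u, w, u
typing: the term checks, with type T1
per-discipline verdicts: ordered ✗ | linear ✗ | affine ✗ | relevant ✗ | unrestricted ✓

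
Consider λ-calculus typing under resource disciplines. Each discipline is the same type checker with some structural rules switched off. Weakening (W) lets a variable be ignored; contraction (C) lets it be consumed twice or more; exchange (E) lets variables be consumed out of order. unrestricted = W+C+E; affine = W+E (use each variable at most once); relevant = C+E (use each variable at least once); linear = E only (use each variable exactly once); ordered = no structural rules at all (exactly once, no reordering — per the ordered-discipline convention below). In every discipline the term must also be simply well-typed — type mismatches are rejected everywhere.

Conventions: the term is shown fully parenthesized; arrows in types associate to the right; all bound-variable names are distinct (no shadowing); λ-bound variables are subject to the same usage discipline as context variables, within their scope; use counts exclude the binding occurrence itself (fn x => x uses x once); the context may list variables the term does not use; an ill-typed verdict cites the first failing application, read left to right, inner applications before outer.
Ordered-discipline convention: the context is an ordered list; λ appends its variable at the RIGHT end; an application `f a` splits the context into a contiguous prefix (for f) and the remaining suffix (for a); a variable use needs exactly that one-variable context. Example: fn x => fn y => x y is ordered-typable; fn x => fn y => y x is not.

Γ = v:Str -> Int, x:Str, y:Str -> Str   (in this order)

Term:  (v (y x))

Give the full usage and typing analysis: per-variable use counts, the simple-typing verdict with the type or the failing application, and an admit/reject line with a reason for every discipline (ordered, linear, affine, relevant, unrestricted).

use counts: v: 1×, x: 1×, y: 1×
uses in reading order: v, y, x
typing: well-typed at Int
ordered: ✗, needs exchange: uses follow v, y, x
linear: ✓, v, x, y: one use apiece
affine: ✓, v, x, y: no repeats, contraction unneeded
relevant: ✓, none of v, x, y goes unused
unrestricted: ✓, simply typable at Int; W, C, E all held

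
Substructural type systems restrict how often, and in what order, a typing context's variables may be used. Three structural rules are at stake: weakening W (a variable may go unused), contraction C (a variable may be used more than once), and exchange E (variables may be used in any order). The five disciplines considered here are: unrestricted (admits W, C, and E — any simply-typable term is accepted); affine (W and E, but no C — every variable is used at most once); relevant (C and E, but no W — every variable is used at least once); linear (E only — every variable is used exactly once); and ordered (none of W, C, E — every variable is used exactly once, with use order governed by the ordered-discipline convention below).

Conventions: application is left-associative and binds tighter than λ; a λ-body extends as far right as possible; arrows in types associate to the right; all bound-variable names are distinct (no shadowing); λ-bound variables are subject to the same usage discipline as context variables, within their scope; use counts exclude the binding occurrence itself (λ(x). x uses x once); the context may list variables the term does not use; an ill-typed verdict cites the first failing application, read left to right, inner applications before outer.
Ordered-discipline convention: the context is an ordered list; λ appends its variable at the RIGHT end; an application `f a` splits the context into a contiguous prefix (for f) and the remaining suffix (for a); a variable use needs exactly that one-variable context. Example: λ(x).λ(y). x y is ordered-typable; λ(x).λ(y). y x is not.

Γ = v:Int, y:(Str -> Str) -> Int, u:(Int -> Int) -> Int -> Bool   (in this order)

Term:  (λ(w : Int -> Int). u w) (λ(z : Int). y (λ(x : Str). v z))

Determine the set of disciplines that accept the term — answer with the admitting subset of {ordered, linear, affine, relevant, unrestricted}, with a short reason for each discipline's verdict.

admitted by: none
counts: v: 1, y: 1, u: 1, w [bound]: 1, z [bound]: 1, x [bound]: 0
uses in reading order: u, w, y, v, z
typing: ill-typed: non-arrow in function slot: Int
ordered: ✗ — a type mismatch blocks all five
linear: ✗ — the type mismatch rejects it
affine: ✗ — not simply typable
relevant: ✗ — fails simple typing
unrestricted: ✗ — a type mismatch blocks all five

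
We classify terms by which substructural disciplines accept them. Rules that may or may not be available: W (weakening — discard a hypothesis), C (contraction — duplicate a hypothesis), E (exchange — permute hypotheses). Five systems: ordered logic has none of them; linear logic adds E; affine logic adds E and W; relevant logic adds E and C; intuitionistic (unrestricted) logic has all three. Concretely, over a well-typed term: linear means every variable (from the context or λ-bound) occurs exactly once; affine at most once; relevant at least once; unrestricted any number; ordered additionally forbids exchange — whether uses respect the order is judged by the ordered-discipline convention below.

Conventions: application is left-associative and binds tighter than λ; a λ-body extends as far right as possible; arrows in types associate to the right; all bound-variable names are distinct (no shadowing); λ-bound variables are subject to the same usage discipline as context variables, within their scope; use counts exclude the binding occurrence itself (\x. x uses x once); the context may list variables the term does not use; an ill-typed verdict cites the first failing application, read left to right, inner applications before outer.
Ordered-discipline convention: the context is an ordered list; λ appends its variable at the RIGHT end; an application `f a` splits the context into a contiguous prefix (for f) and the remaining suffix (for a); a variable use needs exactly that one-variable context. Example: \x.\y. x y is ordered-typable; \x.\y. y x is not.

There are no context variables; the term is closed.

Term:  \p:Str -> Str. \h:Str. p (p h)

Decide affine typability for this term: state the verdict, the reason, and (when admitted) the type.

no — uses contraction: p ×2
usage: p [bound]: 2, h [bound]: 1
uses in reading order: p, p, h
typing: well-typed at (Str -> Str) -> Str -> Str
across the five disciplines: ordered ✗ | linear ✗ | affine ✗ | relevant ✓ | unrestricted ✓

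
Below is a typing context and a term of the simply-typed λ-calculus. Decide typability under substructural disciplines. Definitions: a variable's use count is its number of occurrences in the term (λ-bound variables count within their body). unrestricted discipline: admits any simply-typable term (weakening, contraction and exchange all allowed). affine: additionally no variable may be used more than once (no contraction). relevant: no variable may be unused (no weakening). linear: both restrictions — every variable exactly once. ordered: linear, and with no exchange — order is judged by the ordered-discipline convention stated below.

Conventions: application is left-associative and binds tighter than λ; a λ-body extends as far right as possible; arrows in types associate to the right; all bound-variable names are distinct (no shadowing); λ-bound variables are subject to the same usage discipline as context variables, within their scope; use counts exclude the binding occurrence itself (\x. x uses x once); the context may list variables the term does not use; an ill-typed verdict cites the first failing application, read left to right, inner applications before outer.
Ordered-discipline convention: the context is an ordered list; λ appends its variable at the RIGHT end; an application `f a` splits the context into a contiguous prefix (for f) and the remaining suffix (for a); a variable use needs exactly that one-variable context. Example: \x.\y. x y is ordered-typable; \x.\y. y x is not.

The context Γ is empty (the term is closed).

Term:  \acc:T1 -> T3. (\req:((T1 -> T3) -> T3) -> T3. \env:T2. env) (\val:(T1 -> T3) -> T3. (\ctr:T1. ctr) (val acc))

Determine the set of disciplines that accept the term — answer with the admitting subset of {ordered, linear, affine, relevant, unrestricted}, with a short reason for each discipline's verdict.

admitted in: none
use counts: acc [bound] ×1, req [bound] ×0, env [bound] ×1, val [bound] ×1, ctr [bound] ×1
use order (left to right): env, ctr, val, acc
typing: ill-typed: an application expects T1 but receives T3
ordered: ✗, fails simple typing
linear: ✗, a type mismatch blocks all five
affine: ✗, the type mismatch rejects it
relevant: ✗, not simply typable
unrestricted: ✗, fails simple typing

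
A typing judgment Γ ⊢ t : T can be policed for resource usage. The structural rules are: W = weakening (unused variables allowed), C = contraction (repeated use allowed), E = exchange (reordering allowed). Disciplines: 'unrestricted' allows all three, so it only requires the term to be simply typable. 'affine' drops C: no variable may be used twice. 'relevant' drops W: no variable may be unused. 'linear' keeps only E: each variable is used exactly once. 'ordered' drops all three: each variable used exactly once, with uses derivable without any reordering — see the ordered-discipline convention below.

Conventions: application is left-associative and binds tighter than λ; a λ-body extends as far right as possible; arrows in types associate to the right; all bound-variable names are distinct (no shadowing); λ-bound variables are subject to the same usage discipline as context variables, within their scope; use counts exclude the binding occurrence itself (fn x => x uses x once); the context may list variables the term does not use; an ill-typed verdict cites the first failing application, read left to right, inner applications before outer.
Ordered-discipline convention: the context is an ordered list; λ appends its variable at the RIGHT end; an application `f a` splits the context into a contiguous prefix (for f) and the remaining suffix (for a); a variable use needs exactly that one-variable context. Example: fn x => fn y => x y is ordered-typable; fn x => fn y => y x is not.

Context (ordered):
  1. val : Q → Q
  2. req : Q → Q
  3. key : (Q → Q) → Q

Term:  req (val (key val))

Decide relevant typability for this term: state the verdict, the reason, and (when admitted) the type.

yes — val, req, key: all used, weakening unneeded; term : Q
use counts: val ×2, req ×1, key ×1
left-to-right use order: req, val, key, val
typing: ✓ — Q
all disciplines: ordered ✗, linear ✗, affine ✗, relevant ✓, unrestricted ✓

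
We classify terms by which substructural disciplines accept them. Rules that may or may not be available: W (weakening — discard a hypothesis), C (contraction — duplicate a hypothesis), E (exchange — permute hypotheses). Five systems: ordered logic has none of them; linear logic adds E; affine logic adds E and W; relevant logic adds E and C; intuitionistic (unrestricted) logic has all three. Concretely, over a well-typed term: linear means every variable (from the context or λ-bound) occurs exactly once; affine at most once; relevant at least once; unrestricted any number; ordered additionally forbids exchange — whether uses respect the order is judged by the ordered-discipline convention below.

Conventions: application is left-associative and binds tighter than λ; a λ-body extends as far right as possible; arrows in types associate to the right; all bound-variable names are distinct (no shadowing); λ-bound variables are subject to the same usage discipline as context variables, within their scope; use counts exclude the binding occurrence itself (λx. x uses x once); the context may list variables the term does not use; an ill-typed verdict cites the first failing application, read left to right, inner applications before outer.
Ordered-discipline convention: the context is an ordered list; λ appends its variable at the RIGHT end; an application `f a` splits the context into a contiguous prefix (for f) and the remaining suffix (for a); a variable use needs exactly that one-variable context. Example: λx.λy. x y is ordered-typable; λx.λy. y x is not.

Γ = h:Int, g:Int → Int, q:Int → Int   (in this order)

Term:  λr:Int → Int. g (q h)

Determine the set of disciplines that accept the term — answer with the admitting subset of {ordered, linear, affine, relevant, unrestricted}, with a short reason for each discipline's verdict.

admitted in: affine, unrestricted
counts: h: 1, g: 1, q: 1, r (bound): 0
uses in reading order: g, q, h
typing: ✓ — (Int → Int) → Int
ordered: ✗, r left unused
linear: ✗, r left unused
affine: ✓, no duplicate uses among h, g, q, r
relevant: ✗, r left unused
unrestricted: ✓, simply typable at (Int → Int) → Int; W, C, E all held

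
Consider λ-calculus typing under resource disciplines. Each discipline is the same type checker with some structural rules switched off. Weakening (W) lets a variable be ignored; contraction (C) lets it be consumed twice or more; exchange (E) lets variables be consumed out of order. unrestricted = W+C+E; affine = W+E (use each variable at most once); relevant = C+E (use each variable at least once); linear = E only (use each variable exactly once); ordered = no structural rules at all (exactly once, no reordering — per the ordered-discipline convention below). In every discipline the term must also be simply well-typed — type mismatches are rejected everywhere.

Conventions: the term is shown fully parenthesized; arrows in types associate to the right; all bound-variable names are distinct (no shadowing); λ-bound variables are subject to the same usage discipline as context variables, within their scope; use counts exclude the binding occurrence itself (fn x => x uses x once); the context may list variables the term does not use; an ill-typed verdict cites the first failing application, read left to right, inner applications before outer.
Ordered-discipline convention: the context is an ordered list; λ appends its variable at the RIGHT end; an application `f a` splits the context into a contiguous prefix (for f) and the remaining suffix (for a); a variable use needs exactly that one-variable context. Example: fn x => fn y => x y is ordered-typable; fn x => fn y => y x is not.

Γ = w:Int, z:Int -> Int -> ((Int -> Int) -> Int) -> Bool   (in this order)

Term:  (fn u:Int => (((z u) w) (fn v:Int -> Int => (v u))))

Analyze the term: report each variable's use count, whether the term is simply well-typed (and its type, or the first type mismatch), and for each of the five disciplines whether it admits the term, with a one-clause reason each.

use counts: w=1; z=1; u (bound)=2; v (bound)=1
use order (left to right): z, u, w, v, u
typing: well-typed — term : Int -> Bool
ordered: ✗, repeated use of u ×2
linear: ✗, repeated use of u ×2
affine: ✗, repeated use of u ×2
relevant: ✓, w, z, u, v: all used, weakening unneeded
unrestricted: ✓, type-checks (Int -> Bool) and nothing is barred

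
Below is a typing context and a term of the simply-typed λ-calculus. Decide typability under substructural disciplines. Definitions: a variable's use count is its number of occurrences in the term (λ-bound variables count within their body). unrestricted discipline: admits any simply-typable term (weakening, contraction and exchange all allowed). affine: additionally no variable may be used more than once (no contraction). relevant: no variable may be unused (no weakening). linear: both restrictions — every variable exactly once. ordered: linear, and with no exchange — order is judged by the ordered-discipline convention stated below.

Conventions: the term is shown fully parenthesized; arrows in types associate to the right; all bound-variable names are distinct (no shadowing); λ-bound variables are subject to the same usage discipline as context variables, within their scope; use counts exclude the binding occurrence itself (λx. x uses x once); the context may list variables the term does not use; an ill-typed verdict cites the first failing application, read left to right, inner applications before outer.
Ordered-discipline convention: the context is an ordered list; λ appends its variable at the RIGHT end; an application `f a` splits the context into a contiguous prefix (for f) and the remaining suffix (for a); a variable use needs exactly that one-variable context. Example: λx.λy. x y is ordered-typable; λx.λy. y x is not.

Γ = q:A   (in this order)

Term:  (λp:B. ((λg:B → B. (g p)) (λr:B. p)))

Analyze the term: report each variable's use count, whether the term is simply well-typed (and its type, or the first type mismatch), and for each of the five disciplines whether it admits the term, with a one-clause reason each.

usage: q ×0, p [bound] ×2, g [bound] ×1, r [bound] ×0
use order (left to right): g, p, p
typing: well-typed at B → B
ordered: ✗ — p ×2 used more than once (contraction); needs weakening: q, r unused
linear: ✗ — p ×2 used more than once (contraction); needs weakening: q, r unused
affine: ✗ — p ×2 used more than once (contraction)
relevant: ✗ — needs weakening: q, r unused
unrestricted: ✓ — well-typed at B → B; no restrictions here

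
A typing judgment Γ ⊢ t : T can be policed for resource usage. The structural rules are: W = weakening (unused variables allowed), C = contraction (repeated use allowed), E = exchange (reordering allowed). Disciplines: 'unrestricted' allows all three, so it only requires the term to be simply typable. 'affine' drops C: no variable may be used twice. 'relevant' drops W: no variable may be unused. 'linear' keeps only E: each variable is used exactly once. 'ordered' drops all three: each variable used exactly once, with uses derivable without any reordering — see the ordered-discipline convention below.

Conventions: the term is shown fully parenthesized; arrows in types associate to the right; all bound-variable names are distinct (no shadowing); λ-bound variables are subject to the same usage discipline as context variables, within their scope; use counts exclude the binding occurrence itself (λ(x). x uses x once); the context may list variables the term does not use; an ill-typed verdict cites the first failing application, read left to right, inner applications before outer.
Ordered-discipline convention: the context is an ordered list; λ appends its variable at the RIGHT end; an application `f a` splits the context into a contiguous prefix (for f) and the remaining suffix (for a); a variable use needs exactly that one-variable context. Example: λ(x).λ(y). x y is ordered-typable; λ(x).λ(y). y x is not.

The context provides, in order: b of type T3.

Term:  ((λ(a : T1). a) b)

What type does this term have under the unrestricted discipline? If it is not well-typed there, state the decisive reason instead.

not well-typed under unrestricted — a type mismatch blocks all five
variable uses: b: 1; a (λ-bound): 1
order of uses: a, b
typing: ill-typed: argument of type T3 where T1 is required
all disciplines: ordered ✗ · linear ✗ · affine ✗ · relevant ✗ · unrestricted ✗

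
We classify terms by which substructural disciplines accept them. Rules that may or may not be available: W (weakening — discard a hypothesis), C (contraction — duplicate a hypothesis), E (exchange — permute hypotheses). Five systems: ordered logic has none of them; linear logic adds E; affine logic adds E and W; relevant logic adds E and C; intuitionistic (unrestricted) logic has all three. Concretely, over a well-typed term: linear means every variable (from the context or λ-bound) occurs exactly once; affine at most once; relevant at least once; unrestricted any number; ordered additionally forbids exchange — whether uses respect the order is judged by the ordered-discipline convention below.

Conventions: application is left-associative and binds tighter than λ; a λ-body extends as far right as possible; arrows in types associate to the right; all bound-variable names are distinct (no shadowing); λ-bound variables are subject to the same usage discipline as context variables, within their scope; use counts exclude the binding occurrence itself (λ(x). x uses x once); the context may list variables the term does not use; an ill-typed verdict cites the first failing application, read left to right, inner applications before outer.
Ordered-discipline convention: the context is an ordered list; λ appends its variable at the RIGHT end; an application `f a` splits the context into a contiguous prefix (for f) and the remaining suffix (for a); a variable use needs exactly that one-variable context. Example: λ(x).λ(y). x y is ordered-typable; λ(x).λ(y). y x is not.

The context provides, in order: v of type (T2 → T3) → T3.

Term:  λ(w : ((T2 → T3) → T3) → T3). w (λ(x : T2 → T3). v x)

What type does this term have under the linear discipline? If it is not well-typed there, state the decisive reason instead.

term : (((T2 → T3) → T3) → T3) → T3
usage: v: 1×; w (λ-bound): 1×; x (λ-bound): 1×
uses in reading order: w, v, x
typing: ✓ — (((T2 → T3) → T3) → T3) → T3
summary: ordered ✗; linear ✓; affine ✓; relevant ✓; unrestricted ✓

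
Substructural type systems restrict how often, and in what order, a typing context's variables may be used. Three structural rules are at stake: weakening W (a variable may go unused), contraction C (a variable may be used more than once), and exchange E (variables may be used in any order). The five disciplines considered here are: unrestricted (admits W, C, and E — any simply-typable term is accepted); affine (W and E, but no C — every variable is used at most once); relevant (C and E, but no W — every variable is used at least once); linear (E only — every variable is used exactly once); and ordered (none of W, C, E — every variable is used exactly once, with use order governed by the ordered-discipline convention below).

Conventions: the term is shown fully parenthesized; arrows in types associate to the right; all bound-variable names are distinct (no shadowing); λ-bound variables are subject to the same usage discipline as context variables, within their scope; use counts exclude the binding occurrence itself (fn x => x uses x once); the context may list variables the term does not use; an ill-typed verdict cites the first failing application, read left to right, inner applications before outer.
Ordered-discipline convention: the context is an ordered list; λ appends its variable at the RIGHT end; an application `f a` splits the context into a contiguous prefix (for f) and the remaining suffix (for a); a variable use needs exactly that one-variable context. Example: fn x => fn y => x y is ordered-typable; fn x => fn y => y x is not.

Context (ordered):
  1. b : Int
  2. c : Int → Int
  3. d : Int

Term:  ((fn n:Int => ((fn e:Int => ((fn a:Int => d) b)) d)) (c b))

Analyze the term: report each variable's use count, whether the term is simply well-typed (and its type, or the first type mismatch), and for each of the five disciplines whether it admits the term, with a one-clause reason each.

counts: b=2; c=1; d=2; n (λ-bound)=0; e (λ-bound)=0; a (λ-bound)=0
uses in reading order: d, b, d, c, b
typing: ✓ — Int
ordered: ✗ — needs contraction — b ×2, d ×2; n, e, a left unused
linear: ✗ — needs contraction — b ×2, d ×2; n, e, a left unused
affine: ✗ — needs contraction — b ×2, d ×2
relevant: ✗ — n, e, a left unused
unrestricted: ✓ — well-typed at Int; no restrictions here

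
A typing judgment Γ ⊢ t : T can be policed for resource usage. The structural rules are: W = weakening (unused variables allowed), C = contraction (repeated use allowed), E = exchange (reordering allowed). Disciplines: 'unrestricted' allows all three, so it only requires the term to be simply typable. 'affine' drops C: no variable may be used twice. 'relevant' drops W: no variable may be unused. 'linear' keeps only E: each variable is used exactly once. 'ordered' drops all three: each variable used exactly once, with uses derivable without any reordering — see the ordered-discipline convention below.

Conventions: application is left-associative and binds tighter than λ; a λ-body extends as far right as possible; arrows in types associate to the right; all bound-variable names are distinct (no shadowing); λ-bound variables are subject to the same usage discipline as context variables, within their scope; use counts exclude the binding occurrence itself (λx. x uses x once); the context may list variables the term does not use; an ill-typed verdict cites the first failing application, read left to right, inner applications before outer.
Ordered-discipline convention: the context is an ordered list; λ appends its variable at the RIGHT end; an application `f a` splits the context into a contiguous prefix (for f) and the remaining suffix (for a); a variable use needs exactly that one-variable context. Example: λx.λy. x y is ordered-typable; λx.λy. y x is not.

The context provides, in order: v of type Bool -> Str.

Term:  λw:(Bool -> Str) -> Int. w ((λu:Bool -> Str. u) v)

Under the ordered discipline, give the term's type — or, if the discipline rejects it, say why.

not well-typed under ordered — no contiguous prefix/suffix split fits w, u, v
use counts: v: 1×; w (λ-bound): 1×; u (λ-bound): 1×
left-to-right use order: w, u, v
typing: well-typed at ((Bool -> Str) -> Int) -> Int
all disciplines: ordered ✗, linear ✓, affine ✓, relevant ✓, unrestricted ✓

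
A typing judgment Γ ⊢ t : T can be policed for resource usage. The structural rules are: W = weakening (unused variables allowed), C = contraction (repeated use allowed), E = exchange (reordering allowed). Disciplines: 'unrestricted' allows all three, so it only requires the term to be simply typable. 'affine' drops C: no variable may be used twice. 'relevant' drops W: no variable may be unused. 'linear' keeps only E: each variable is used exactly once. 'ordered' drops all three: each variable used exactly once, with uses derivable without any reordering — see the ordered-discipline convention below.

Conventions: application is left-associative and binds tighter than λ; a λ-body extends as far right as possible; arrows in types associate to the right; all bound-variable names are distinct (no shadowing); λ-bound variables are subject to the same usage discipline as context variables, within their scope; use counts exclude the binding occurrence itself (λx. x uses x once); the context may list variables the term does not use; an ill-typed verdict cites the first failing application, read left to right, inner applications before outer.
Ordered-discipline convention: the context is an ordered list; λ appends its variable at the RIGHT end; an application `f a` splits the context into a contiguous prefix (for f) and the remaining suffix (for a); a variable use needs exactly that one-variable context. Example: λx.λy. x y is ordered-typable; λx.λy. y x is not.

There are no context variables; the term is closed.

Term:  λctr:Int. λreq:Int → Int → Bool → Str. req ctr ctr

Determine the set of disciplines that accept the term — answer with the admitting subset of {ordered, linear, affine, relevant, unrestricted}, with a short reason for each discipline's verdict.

admitted in: relevant, unrestricted
usage: ctr (bound): 2, req (bound): 1
order of uses: req, ctr, ctr
typing: ✓ — Int → (Int → Int → Bool → Str) → Bool → Str
ordered: ✗, uses contraction: ctr ×2
linear: ✗, uses contraction: ctr ×2
affine: ✗, uses contraction: ctr ×2
relevant: ✓, every one of ctr, req appears
unrestricted: ✓, type-checks (Int → (Int → Int → Bool → Str) → Bool → Str) and nothing is barred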